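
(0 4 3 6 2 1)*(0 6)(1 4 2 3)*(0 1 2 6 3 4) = (0 6 4 2)(1 3)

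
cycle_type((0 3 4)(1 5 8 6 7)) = 3.5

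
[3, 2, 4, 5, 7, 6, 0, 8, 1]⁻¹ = [6, 8, 1, 0, 2, 3, 5, 4, 7]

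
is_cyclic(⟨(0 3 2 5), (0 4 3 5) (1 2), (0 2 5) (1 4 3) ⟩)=no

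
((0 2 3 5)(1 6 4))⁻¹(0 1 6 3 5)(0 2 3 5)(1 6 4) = (0 2 6 4 5)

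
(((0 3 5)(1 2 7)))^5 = (0 5 3)(1 7 2)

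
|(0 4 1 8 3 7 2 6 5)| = 9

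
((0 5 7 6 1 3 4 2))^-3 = (0 3 7 2 1 5 4 6)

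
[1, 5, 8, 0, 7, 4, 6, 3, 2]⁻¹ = [3, 0, 8, 7, 5, 1, 6, 4, 2]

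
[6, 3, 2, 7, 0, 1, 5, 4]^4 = [3, 0, 2, 6, 1, 4, 7, 5]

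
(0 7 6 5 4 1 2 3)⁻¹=(0 3 2 1 4 5 6 7)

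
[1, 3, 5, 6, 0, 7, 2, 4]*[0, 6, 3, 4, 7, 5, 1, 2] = [6, 4, 5, 1, 0, 2, 3, 7]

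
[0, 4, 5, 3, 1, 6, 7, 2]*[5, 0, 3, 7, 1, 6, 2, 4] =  [5, 1, 6, 7, 0, 2, 4, 3]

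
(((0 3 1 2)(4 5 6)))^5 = (0 3 1 2)(4 6 5)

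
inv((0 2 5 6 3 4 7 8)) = (0 8 7 4 3 6 5 2)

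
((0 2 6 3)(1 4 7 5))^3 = (0 3 6 2)(1 5 7 4)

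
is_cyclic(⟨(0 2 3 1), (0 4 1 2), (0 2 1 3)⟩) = no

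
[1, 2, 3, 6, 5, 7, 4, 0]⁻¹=[7, 0, 1, 2, 6, 4, 3, 5]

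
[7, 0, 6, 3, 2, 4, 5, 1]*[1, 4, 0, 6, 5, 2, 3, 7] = [7, 1, 3, 6, 0, 5, 2, 4]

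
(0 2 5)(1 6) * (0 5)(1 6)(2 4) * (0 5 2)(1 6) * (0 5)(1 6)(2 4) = (0 2)(4 5)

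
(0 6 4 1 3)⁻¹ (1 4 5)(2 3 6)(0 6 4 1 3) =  (0 4 2)(1 5 3)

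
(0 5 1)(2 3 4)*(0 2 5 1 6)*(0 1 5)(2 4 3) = (0 5 6 1 4)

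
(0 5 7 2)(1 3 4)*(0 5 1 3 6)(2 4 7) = (0 1 6)(2 5)(3 7 4)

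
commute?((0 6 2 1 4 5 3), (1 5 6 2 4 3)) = no:(0 6 2 1 4 5 3) * (1 5 6 2 4 3) = (0 2 5 1 3)(4 6), (1 5 6 2 4 3) * (0 6 2 1 4 5 3) = (0 6 1 3 4)(2 5)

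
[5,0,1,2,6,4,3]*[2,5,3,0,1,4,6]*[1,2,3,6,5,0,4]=[5,3,0,6,4,2,1]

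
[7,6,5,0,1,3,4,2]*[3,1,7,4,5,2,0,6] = [6,0,2,3,1,4,5,7]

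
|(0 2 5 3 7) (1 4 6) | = 15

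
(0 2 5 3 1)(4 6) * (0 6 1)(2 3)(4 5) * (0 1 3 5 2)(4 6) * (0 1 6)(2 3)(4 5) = (0 4 2)(1 5)(3 6)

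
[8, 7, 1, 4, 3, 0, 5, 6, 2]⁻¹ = [5, 2, 8, 4, 3, 6, 7, 1, 0]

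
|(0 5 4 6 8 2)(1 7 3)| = 6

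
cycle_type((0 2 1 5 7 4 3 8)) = 8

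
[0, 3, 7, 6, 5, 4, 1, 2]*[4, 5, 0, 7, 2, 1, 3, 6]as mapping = [0→4, 1→7, 2→6, 3→3, 4→1, 5→2, 6→5, 7→0]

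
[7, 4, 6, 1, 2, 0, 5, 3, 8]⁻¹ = [5, 3, 4, 7, 1, 6, 2, 0, 8]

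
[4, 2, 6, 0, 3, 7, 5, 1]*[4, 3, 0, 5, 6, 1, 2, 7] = [6, 0, 2, 4, 5, 7, 1, 3]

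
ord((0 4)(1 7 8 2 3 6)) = 6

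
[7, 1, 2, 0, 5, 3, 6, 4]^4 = [3, 1, 2, 5, 7, 4, 6, 0]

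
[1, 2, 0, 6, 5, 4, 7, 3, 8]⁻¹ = [2, 0, 1, 7, 5, 4, 3, 6, 8]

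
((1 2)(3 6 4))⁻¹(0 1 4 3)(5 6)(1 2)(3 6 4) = (0 2 3 6)(4 5)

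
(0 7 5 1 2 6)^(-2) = (0 2 5)(1 7 6)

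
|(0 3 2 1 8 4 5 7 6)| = 9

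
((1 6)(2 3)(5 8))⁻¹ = (1 6)(2 3)(5 8)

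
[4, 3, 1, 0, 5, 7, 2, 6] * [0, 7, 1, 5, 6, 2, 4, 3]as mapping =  [0→6, 1→5, 2→7, 3→0, 4→2, 5→3, 6→1, 7→4]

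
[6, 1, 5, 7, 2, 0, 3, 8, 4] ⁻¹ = [5, 1, 4, 6, 8, 2, 0, 3, 7] 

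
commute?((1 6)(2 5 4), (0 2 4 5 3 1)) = no:(1 6)(2 5 4)*(0 2 4 5 3 1) = (0 2 3 1 6), (0 2 4 5 3 1)*(1 6)(2 5 4) = (0 5 3 6 1)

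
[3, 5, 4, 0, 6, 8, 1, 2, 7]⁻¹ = [3, 6, 7, 0, 2, 1, 4, 8, 5]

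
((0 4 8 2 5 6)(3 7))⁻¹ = (0 6 5 2 8 4)(3 7)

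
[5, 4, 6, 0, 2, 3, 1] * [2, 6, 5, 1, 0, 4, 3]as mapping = [0→4, 1→0, 2→3, 3→2, 4→5, 5→1, 6→6]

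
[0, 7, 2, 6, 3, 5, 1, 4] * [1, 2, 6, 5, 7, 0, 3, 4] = [1, 4, 6, 3, 5, 0, 2, 7]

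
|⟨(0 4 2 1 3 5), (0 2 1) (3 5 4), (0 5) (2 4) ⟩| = 120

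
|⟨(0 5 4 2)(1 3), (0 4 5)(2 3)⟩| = 720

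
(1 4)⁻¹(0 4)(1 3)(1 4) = (0 1)(3 4)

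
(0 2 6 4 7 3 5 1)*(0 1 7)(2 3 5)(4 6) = (0 3 2 4)(5 7)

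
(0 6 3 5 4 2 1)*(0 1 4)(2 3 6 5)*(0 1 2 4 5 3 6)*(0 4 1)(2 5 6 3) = (0 2 6 4 3 1 5)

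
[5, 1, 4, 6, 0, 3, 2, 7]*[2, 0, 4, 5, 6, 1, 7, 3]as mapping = [0→1, 1→0, 2→6, 3→7, 4→2, 5→5, 6→4, 7→3]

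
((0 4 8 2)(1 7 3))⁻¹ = (0 2 8 4)(1 3 7)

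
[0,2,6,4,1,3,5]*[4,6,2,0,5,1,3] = [4,2,3,5,6,0,1]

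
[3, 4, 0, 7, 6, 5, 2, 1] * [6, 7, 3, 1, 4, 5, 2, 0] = [1, 4, 6, 0, 2, 5, 3, 7]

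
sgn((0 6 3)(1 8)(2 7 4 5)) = 1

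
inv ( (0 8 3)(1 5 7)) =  (0 3 8)(1 7 5)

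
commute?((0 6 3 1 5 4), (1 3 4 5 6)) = no:(0 6 3 1 5 4)*(1 3 4 5 6) = (0 1 6 4), (1 3 4 5 6)*(0 6 3 1 5 4) = (0 6 5 3)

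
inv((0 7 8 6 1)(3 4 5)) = (0 1 6 8 7)(3 5 4)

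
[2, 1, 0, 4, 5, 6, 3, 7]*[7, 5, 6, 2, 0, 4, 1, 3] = [6, 5, 7, 0, 4, 1, 2, 3]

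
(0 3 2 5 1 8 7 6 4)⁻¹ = (0 4 6 7 8 1 5 2 3)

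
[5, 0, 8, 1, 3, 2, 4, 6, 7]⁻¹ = [1, 3, 5, 4, 6, 0, 7, 8, 2]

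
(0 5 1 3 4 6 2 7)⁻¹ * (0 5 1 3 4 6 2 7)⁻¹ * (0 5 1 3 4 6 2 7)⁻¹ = (0 6 1 7 4 5 2 3)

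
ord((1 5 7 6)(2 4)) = 4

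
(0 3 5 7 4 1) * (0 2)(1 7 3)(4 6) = (0 1 2)(3 5)(4 7 6)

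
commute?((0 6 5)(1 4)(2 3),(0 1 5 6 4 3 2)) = no:(0 6 5)(1 4)(2 3)*(0 1 5 6 4 3 2) = (0 4 5 1 3),(0 1 5 6 4 3 2)*(0 6 5)(1 4)(2 3) = (0 4 2 6 1)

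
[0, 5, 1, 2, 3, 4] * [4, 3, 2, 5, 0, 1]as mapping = [0→4, 1→1, 2→3, 3→2, 4→5, 5→0]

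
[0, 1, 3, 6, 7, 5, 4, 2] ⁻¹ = [0, 1, 7, 2, 6, 5, 3, 4] 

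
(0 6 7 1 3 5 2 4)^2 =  (0 7 3 2)(1 5 4 6)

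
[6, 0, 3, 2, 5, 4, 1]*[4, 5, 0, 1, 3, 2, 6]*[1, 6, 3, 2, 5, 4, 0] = [0, 5, 6, 1, 3, 2, 4]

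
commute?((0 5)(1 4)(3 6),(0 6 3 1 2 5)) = no:(0 5)(1 4)(3 6) * (0 6 3 1 2 5) = (1 4 2 5 6),(0 6 3 1 2 5) * (0 5)(1 4)(3 6) = (0 3 4 1 2)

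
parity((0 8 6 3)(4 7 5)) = odd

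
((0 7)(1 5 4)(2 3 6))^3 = (0 7)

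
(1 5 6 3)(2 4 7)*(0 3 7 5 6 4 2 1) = (0 3)(1 6 7)(4 5)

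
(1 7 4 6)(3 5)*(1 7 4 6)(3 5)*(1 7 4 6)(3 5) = (1 6 4 7)(3 5)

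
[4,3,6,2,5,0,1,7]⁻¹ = [5,6,3,1,0,4,2,7]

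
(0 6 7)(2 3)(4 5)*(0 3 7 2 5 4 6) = (2 7 3 5 6)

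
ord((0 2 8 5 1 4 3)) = 7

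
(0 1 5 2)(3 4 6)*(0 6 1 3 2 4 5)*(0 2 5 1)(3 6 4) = (0 6 5 3 1 2 4)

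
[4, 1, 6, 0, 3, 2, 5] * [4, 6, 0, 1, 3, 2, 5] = [3, 6, 5, 4, 1, 0, 2]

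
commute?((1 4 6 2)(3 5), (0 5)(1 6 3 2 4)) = no:(1 4 6 2)(3 5)*(0 5)(1 6 3 2 4) = (0 5 2 6 4 3), (0 5)(1 6 3 2 4)*(1 4 6 2)(3 5) = (0 3 1 2 6 5)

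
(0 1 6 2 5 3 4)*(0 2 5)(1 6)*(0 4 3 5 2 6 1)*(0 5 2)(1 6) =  (0 6)(1 5 2 4)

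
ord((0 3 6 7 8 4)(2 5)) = 6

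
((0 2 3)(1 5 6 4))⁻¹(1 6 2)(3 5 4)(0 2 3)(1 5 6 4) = (0 6 1)(3 5 4)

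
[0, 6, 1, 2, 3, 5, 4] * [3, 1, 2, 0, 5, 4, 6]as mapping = [0→3, 1→6, 2→1, 3→2, 4→0, 5→4, 6→5]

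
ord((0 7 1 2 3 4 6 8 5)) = 9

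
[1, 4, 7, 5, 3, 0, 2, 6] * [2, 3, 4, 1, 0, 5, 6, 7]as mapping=[0→3, 1→0, 2→7, 3→5, 4→1, 5→2, 6→4, 7→6]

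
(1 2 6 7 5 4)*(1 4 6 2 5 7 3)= (1 5 6 3)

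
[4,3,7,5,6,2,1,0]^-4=[3,7,6,0,5,4,2,1]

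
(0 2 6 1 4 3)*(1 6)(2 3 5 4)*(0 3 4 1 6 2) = (0 4 5 1)(2 6)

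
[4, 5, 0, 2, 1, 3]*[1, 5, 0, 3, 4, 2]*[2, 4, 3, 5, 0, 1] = [0, 3, 4, 2, 1, 5]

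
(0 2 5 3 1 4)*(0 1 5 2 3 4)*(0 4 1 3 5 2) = (0 5 1 4 3 2)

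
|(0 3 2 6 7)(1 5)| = 10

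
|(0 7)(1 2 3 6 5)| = 10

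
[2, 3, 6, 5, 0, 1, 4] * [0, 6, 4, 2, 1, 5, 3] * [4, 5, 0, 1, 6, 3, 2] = [6, 0, 1, 3, 4, 2, 5]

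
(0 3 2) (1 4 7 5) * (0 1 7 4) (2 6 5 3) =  (0 2 1) (3 6 5 7) 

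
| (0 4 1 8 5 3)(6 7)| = 6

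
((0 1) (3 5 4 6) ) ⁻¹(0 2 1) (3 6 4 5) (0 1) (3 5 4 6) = (0 1 2) (3 6 4 5) 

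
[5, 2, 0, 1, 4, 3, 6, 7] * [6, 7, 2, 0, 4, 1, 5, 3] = [1, 2, 6, 7, 4, 0, 5, 3]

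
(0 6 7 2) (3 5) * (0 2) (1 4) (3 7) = (0 6 3 5 7) (1 4) 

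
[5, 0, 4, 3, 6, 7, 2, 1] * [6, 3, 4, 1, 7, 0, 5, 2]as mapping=[0→0, 1→6, 2→7, 3→1, 4→5, 5→2, 6→4, 7→3]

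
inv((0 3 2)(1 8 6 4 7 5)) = (0 2 3)(1 5 7 4 6 8)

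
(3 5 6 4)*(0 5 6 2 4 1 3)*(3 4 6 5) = (0 3 5 2 6 1 4)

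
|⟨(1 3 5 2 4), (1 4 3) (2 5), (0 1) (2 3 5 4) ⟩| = 720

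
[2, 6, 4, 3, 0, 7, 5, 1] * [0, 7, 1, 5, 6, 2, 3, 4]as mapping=[0→1, 1→3, 2→6, 3→5, 4→0, 5→4, 6→2, 7→7]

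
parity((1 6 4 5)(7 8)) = even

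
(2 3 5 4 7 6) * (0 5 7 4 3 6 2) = (0 5 3 7 2 6)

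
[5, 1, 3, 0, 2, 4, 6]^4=[3, 1, 4, 2, 5, 0, 6]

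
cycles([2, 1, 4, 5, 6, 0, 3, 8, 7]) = (0 2 4 6 3 5)(7 8)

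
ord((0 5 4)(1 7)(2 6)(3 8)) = 6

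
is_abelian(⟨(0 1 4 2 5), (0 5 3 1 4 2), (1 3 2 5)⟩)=no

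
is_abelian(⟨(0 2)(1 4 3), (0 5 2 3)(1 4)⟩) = no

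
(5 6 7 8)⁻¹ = (5 8 7 6)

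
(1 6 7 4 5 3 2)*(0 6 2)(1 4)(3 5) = (0 6 7 1 2 4 3)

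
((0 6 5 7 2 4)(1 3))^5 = (0 4 2 7 5 6)(1 3)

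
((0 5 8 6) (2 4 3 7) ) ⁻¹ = (0 6 8 5) (2 7 3 4) 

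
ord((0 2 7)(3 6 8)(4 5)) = 6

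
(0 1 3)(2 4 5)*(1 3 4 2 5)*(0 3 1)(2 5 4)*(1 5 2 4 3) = (0 5 3 1 4)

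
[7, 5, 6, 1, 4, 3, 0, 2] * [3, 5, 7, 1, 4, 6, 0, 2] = [2, 6, 0, 5, 4, 1, 3, 7]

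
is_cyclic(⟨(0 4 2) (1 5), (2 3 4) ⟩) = no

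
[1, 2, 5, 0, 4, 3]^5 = [0, 1, 2, 3, 4, 5]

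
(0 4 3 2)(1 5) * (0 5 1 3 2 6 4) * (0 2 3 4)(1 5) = (0 2 1 5 4 3 6)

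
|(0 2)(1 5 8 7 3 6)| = 6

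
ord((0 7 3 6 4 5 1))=7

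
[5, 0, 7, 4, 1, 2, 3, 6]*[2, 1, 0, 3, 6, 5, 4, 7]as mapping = [0→5, 1→2, 2→7, 3→6, 4→1, 5→0, 6→3, 7→4]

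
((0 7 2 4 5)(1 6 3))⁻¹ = (0 5 4 2 7)(1 3 6)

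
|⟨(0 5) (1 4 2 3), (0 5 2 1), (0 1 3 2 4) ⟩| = 720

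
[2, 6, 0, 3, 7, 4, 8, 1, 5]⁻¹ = [2, 7, 0, 3, 5, 8, 1, 4, 6]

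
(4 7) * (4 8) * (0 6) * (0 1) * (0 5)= (0 6 1 5)(4 7 8)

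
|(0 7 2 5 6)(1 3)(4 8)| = 10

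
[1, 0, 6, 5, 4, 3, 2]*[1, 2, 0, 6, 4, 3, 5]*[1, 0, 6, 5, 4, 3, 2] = [6, 0, 3, 5, 4, 2, 1]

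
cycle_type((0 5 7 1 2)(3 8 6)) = 3.5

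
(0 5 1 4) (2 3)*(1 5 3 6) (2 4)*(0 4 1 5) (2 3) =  (0 2 6 5) (1 3) 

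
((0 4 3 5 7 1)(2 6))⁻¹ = (0 1 7 5 3 4)(2 6)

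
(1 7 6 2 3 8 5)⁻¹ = (1 5 8 3 2 6 7)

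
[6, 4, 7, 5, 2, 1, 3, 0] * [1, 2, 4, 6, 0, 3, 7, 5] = [7, 0, 5, 3, 4, 2, 6, 1]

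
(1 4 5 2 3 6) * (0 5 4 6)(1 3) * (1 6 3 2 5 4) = (0 4 1 3)(2 6)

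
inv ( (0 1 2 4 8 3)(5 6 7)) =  (0 3 8 4 2 1)(5 7 6)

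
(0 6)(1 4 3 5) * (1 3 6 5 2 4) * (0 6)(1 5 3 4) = (0 3 2 1 5 4)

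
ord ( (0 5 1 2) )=4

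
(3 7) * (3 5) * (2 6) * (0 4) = (0 4)(2 6)(3 7 5)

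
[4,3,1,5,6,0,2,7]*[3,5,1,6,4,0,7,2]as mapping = [0→4,1→6,2→5,3→0,4→7,5→3,6→1,7→2]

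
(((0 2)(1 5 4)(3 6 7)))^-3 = (0 2)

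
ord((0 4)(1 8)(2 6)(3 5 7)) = 6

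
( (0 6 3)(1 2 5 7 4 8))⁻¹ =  (0 3 6)(1 8 4 7 5 2)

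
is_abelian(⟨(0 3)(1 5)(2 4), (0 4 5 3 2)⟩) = no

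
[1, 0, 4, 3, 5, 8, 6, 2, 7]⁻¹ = [1, 0, 7, 3, 2, 4, 6, 8, 5]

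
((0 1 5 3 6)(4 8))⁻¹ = (0 6 3 5 1)(4 8)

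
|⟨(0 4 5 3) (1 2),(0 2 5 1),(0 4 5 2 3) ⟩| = 720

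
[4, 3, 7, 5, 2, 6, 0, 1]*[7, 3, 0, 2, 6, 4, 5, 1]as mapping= [0→6, 1→2, 2→1, 3→4, 4→0, 5→5, 6→7, 7→3]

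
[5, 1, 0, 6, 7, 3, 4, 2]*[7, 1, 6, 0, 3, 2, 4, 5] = [2, 1, 7, 4, 5, 0, 3, 6]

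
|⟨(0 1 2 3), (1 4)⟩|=120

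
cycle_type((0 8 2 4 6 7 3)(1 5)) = 2.7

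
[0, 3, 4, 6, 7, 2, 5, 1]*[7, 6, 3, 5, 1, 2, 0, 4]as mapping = [0→7, 1→5, 2→1, 3→0, 4→4, 5→3, 6→2, 7→6]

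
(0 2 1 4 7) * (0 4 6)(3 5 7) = (0 2 1 6)(3 5 7 4)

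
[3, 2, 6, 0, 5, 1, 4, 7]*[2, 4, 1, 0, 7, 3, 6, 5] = [0, 1, 6, 2, 3, 4, 7, 5]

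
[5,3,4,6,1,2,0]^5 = [3,2,0,4,5,6,1]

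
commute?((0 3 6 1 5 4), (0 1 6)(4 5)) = no:(0 3 6 1 5 4) * (0 1 6)(4 5) = (0 3)(1 4), (0 1 6)(4 5) * (0 3 6 1 5 4) = (0 5)(3 6)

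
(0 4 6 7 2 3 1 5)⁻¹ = (0 5 1 3 2 7 6 4)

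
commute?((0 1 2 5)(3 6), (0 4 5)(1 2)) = no:(0 1 2 5)(3 6) * (0 4 5)(1 2) = (0 2)(3 6)(4 5), (0 4 5)(1 2) * (0 1 2 5)(3 6) = (0 4)(1 5)(3 6)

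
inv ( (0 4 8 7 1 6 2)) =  (0 2 6 1 7 8 4)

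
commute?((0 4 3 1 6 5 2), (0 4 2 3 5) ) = no:(0 4 3 1 6 5 2)*(0 4 2 3 5) = (0 2 4 5 3 1 6), (0 4 2 3 5)*(0 4 3 1 6 5 2) = (0 3 2 1 6 5 4) 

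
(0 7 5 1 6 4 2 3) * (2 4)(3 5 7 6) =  (0 6 2 5 1 3)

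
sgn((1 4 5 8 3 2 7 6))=-1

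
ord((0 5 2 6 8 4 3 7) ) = 8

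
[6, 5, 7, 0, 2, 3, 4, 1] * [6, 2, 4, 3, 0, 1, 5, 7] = [5, 1, 7, 6, 4, 3, 0, 2]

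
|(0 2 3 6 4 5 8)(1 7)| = 14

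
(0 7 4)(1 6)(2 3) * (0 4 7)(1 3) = (1 6 3 2)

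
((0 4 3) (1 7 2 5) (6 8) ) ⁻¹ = (0 3 4) (1 5 2 7) (6 8) 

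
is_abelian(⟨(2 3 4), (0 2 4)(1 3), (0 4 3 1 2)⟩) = no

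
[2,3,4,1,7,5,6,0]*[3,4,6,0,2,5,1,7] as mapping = [0→6,1→0,2→2,3→4,4→7,5→5,6→1,7→3] 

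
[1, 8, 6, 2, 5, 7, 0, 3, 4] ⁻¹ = [6, 0, 3, 7, 8, 4, 2, 5, 1] 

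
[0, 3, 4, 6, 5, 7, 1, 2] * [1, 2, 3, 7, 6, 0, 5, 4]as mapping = [0→1, 1→7, 2→6, 3→5, 4→0, 5→4, 6→2, 7→3]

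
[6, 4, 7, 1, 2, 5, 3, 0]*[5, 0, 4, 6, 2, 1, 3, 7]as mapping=[0→3, 1→2, 2→7, 3→0, 4→4, 5→1, 6→6, 7→5]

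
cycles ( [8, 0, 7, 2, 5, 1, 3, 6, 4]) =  (0 8 4 5 1)(2 7 6 3)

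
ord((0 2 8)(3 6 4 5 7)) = 15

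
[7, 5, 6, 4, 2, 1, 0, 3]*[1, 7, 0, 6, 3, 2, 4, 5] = [5, 2, 4, 3, 0, 7, 1, 6]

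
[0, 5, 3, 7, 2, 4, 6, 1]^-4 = [0, 4, 7, 1, 3, 2, 6, 5]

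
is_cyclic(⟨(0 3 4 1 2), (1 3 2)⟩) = no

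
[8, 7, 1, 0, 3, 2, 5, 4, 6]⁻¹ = [3, 2, 5, 4, 7, 6, 8, 1, 0]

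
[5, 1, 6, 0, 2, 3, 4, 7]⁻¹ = [3, 1, 4, 5, 6, 0, 2, 7]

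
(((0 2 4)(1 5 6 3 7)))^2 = (0 4 2)(1 6 7 5 3)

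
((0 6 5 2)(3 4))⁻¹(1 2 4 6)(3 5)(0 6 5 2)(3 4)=(0 3 5 1)(2 4)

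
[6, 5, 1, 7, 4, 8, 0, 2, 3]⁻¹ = [6, 2, 7, 8, 4, 1, 0, 3, 5]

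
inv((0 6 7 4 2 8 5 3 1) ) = (0 1 3 5 8 2 4 7 6) 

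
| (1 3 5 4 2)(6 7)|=10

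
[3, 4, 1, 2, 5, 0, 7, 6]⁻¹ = [5, 2, 3, 0, 1, 4, 7, 6]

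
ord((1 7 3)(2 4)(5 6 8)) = 6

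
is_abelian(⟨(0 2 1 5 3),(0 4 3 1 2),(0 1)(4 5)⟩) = no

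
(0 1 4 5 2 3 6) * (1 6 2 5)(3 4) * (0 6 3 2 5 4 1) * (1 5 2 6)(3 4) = (0 4)(1 6)(2 5 3)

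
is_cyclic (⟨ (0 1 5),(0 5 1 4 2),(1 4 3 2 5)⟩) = no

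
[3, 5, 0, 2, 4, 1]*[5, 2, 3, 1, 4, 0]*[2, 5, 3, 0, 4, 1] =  [5, 2, 1, 0, 4, 3]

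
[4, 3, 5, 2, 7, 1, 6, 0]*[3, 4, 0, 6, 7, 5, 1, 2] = [7, 6, 5, 0, 2, 4, 1, 3]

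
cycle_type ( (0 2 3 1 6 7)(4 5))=2.6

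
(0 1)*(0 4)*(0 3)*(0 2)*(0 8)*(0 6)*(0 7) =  (0 1 4 3 2 8 6 7)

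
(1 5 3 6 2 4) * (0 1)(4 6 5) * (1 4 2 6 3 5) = (0 4)(1 2 3)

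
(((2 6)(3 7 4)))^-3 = (2 6)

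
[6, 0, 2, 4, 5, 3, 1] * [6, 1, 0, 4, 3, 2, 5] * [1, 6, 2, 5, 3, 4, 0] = [4, 0, 1, 5, 2, 3, 6]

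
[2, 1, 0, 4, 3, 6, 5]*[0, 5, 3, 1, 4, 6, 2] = [3, 5, 0, 4, 1, 2, 6]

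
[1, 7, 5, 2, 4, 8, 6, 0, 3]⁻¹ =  [7, 0, 3, 8, 4, 2, 6, 1, 5]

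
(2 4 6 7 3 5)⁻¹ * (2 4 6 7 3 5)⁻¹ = (2 3 6)(4 5 7)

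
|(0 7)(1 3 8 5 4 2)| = 6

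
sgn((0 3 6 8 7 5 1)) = 1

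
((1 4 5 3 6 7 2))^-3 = (1 6 4 7 5 2 3)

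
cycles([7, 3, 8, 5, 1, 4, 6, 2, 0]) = (0 7 2 8)(1 3 5 4)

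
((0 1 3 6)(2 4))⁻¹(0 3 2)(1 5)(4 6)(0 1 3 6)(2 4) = (0 2)(1 6 4)(3 5)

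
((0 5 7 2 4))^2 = (0 7 4 5 2)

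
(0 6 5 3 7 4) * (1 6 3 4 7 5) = (0 3 5 4)(1 6)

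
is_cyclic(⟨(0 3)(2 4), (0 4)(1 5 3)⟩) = no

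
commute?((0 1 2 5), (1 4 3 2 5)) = no:(0 1 2 5)*(1 4 3 2 5) = (0 4 3 2 1 5), (1 4 3 2 5)*(0 1 2 5) = (0 1 4 3 5 2)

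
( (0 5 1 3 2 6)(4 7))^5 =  (0 6 2 3 1 5)(4 7)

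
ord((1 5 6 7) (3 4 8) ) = 12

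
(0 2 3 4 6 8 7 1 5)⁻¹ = (0 5 1 7 8 6 4 3 2)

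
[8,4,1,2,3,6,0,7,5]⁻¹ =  [6,2,3,4,1,8,5,7,0]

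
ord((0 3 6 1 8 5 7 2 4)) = 9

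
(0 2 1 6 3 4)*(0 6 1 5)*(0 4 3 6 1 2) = (1 2 5 4)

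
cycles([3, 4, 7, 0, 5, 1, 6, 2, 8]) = (0 3)(1 4 5)(2 7)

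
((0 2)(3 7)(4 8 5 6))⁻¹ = (0 2)(3 7)(4 6 5 8)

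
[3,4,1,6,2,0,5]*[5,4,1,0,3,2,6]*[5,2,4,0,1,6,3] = [5,0,1,3,2,6,4]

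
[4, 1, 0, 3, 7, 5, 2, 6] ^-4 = [4, 1, 0, 3, 7, 5, 2, 6] 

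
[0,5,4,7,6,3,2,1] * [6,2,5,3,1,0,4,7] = [6,0,1,7,4,3,5,2]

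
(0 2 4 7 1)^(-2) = (0 7 2 1 4)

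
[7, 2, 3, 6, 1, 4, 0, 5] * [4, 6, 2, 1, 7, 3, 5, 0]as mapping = [0→0, 1→2, 2→1, 3→5, 4→6, 5→7, 6→4, 7→3]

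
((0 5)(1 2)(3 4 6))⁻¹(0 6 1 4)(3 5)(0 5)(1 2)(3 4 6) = (0 4)(2 6 5 3)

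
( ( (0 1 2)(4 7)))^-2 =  (0 1 2)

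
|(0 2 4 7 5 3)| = 6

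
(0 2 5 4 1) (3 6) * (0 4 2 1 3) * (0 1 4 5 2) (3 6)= (0 4 6 1 5) 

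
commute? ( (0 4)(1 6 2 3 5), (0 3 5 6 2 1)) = no: (0 4)(1 6 2 3 5) * (0 3 5 6 2 1) = (0 4 3 6 1 2 5), (0 3 5 6 2 1) * (0 4)(1 6 2 3 5) = (0 5 2 6 3 1 4)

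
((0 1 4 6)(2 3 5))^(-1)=(0 6 4 1)(2 5 3)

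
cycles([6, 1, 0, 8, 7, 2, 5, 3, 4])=(0 6 5 2) (3 8 4 7) 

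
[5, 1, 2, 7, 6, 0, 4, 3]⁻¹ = [5, 1, 2, 7, 6, 0, 4, 3]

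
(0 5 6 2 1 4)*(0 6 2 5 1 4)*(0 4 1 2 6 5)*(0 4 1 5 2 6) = (0 6 4 2 5) 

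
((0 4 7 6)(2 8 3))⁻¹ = (0 6 7 4)(2 3 8)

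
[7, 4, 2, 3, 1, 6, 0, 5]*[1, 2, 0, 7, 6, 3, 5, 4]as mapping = [0→4, 1→6, 2→0, 3→7, 4→2, 5→5, 6→1, 7→3]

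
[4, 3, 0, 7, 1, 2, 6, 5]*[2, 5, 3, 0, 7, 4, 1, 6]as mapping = [0→7, 1→0, 2→2, 3→6, 4→5, 5→3, 6→1, 7→4]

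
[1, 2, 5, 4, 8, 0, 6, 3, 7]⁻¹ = [5, 0, 1, 7, 3, 2, 6, 8, 4]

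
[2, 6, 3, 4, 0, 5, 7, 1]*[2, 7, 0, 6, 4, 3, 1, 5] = [0, 1, 6, 4, 2, 3, 5, 7]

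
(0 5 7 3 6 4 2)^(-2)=(0 4 3 5 2 6 7)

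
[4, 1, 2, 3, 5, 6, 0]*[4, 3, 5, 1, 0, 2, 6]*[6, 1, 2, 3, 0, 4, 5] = [6, 3, 4, 1, 2, 5, 0]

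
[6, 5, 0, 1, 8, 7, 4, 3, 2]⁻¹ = [2, 3, 8, 7, 6, 1, 0, 5, 4]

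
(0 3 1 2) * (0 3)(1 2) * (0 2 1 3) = (0 2)(1 3)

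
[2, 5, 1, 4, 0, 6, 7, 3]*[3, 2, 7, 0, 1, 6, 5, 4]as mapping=[0→7, 1→6, 2→2, 3→1, 4→3, 5→5, 6→4, 7→0]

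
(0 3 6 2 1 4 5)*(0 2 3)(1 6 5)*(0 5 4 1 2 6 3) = (0 5 6)(2 3 4)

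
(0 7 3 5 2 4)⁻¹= (0 4 2 5 3 7)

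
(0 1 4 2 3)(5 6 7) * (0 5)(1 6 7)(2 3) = (0 6 1 4 3 5 7)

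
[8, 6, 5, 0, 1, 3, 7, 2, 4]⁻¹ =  [3, 4, 7, 5, 8, 2, 1, 6, 0]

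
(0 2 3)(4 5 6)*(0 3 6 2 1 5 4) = (0 1 5 2 6)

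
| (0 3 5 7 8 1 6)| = 7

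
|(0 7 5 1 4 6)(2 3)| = 6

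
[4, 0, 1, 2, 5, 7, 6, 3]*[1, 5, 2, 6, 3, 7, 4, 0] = [3, 1, 5, 2, 7, 0, 4, 6]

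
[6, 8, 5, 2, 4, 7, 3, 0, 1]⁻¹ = [7, 8, 3, 6, 4, 2, 0, 5, 1]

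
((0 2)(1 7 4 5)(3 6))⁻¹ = (0 2)(1 5 4 7)(3 6)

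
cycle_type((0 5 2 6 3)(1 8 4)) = 3.5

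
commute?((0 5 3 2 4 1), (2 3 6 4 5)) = no:(0 5 3 2 4 1)*(2 3 6 4 5) = (0 2 5 6 4 1), (2 3 6 4 5)*(0 5 3 2 4 1) = (0 5 4 3 6 1)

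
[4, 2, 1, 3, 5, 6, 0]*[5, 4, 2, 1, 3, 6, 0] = [3, 2, 4, 1, 6, 0, 5]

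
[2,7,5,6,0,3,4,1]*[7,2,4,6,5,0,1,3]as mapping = [0→4,1→3,2→0,3→1,4→7,5→6,6→5,7→2]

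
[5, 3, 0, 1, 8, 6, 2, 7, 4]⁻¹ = [2, 3, 6, 1, 8, 0, 5, 7, 4]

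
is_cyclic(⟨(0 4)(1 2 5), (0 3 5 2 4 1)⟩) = no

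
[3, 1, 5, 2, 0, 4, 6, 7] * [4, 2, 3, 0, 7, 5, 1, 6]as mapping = [0→0, 1→2, 2→5, 3→3, 4→4, 5→7, 6→1, 7→6]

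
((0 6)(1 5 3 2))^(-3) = (0 6)(1 5 3 2)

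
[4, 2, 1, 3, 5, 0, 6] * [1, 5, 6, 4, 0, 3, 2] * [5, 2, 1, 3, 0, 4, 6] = [5, 6, 4, 0, 3, 2, 1]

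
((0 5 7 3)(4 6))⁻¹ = (0 3 7 5)(4 6)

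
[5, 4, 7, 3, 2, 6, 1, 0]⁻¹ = [7, 6, 4, 3, 1, 0, 5, 2]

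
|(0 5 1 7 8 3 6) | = 7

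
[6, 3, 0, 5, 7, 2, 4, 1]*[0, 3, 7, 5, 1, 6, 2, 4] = [2, 5, 0, 6, 4, 7, 1, 3]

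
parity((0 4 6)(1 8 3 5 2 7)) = odd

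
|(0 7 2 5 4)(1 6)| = 10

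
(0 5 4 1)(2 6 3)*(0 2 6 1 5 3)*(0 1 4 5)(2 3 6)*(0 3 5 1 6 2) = (0 2 4 3)(1 5)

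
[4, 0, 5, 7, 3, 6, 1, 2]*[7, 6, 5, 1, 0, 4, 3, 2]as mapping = [0→0, 1→7, 2→4, 3→2, 4→1, 5→3, 6→6, 7→5]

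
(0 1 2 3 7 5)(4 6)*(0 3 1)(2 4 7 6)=(1 4 2)(3 6 7 5)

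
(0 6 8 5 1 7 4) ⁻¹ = (0 4 7 1 5 8 6) 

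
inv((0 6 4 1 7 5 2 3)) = (0 3 2 5 7 1 4 6)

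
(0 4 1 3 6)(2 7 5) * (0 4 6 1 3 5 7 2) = (0 6 4 3 1 5)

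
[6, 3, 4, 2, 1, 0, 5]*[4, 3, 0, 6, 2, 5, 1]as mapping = [0→1, 1→6, 2→2, 3→0, 4→3, 5→4, 6→5]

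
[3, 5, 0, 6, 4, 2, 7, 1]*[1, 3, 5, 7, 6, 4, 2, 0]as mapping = [0→7, 1→4, 2→1, 3→2, 4→6, 5→5, 6→0, 7→3]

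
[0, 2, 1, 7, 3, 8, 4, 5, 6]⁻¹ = [0, 2, 1, 4, 6, 7, 8, 3, 5]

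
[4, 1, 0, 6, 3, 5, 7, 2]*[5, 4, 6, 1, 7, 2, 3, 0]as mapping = [0→7, 1→4, 2→5, 3→3, 4→1, 5→2, 6→0, 7→6]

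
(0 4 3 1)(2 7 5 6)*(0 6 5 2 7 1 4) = (1 6 7 2)(3 4)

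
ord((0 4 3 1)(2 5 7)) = 12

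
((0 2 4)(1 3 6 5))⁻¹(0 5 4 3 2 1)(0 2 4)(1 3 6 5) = (0 6 4 3 2 1)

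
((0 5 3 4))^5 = (0 5 3 4)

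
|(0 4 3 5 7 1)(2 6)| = 6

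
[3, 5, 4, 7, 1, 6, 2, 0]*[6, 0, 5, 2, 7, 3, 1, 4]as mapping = [0→2, 1→3, 2→7, 3→4, 4→0, 5→1, 6→5, 7→6]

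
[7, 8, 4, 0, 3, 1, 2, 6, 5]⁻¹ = [3, 5, 6, 4, 2, 8, 7, 0, 1]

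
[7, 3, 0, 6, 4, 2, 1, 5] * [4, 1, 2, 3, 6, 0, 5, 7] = [7, 3, 4, 5, 6, 2, 1, 0]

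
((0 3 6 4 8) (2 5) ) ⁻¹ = (0 8 4 6 3) (2 5) 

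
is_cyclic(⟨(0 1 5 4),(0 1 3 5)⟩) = no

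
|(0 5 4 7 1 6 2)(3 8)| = 14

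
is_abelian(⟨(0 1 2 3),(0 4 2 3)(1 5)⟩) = no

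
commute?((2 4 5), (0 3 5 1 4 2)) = no:(2 4 5)*(0 3 5 1 4 2) = (0 3 5)(1 4), (0 3 5 1 4 2)*(2 4 5) = (0 3 2)(1 5)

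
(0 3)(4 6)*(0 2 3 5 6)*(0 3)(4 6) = (0 5 4 3 2)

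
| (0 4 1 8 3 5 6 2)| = 8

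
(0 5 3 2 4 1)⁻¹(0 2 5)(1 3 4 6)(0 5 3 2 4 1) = (0 2 1 6)(3 5 4)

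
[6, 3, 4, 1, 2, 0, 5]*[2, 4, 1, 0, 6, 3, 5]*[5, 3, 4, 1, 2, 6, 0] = [6, 5, 0, 2, 3, 4, 1]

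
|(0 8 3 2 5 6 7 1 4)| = 9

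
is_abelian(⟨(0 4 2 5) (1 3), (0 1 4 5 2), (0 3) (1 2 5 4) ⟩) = no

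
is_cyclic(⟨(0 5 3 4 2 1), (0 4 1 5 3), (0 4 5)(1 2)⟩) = no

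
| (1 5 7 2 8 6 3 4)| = 8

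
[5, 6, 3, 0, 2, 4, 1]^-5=[0, 6, 2, 3, 4, 5, 1]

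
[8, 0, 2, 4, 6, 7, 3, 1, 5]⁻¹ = [1, 7, 2, 6, 3, 8, 4, 5, 0]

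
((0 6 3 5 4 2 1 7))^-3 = (0 2 3 7 4 6 1 5)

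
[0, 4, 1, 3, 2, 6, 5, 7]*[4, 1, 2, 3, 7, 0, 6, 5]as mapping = [0→4, 1→7, 2→1, 3→3, 4→2, 5→6, 6→0, 7→5]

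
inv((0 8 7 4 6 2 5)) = (0 5 2 6 4 7 8)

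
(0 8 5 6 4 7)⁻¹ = (0 7 4 6 5 8)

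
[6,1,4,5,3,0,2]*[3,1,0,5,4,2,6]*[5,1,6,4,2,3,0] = [0,1,2,6,3,4,5]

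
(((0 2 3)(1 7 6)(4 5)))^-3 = (4 5)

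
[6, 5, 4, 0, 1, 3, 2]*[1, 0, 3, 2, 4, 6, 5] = [5, 6, 4, 1, 0, 2, 3]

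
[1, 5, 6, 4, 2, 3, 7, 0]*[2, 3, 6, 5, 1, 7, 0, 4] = [3, 7, 0, 1, 6, 5, 4, 2]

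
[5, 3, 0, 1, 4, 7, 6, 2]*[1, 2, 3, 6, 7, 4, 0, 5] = [4, 6, 1, 2, 7, 5, 0, 3]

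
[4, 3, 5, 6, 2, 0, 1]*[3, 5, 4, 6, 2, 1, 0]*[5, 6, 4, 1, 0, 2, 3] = [4, 3, 6, 5, 0, 1, 2]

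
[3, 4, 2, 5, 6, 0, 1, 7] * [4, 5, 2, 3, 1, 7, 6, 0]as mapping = [0→3, 1→1, 2→2, 3→7, 4→6, 5→4, 6→5, 7→0]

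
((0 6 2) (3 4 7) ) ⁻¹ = (0 2 6) (3 7 4) 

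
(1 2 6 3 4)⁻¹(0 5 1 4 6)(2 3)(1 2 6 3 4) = (0 5 2 1 3)(4 6)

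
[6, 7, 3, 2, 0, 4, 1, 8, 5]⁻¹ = [4, 6, 3, 2, 5, 8, 0, 1, 7]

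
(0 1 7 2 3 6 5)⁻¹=(0 5 6 3 2 7 1)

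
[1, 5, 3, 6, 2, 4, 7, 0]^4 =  [2, 3, 0, 1, 7, 6, 5, 4]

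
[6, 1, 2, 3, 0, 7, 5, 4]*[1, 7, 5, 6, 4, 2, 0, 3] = [0, 7, 5, 6, 1, 3, 2, 4]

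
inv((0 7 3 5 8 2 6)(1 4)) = (0 6 2 8 5 3 7)(1 4)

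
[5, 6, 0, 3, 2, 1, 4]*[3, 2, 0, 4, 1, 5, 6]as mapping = [0→5, 1→6, 2→3, 3→4, 4→0, 5→2, 6→1]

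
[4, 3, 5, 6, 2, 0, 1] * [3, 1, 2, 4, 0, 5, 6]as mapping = [0→0, 1→4, 2→5, 3→6, 4→2, 5→3, 6→1]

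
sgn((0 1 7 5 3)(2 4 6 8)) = -1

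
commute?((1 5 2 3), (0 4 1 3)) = no:(1 5 2 3)*(0 4 1 3) = (0 4 1 5 2), (0 4 1 3)*(1 5 2 3) = (0 4 5 2 3)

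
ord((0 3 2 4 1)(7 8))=10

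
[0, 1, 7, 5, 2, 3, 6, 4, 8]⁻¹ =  [0, 1, 4, 5, 7, 3, 6, 2, 8]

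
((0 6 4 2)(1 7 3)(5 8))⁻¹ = (0 2 4 6)(1 3 7)(5 8)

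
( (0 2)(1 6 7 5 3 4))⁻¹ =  (0 2)(1 4 3 5 7 6)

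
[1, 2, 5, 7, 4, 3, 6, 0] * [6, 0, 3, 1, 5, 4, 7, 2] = [0, 3, 4, 2, 5, 1, 7, 6]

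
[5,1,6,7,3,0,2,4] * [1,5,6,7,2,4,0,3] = [4,5,0,3,7,1,6,2]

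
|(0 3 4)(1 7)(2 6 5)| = 6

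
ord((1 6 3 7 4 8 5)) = 7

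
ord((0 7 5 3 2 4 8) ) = 7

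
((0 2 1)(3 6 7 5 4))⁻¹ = (0 1 2)(3 4 5 7 6)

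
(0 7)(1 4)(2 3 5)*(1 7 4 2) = (0 4 7)(1 2 3 5)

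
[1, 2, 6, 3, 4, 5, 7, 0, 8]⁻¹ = [7, 0, 1, 3, 4, 5, 2, 6, 8]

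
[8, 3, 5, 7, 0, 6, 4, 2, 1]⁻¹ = [4, 8, 7, 1, 6, 2, 5, 3, 0]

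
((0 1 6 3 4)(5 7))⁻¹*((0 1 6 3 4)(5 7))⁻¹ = (0 3 1 4 6)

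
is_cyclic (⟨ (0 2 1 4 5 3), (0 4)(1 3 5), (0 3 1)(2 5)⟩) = no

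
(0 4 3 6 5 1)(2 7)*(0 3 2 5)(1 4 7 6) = (0 7 5 4 2 6)(1 3)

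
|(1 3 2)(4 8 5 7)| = 12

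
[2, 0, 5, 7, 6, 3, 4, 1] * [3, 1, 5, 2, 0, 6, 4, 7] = [5, 3, 6, 7, 4, 2, 0, 1]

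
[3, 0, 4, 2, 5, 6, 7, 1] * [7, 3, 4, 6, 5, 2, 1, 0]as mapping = [0→6, 1→7, 2→5, 3→4, 4→2, 5→1, 6→0, 7→3]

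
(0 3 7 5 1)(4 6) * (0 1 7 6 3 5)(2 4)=(0 5 7)(2 4 3 6)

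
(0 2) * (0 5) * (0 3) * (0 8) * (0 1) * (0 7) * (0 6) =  (0 2 5 3 8 1 7 6)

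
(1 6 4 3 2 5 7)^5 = (1 5 3 6 7 2 4)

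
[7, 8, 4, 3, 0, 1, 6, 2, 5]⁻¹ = [4, 5, 7, 3, 2, 8, 6, 0, 1]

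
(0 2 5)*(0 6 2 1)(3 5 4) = (0 1)(2 4 3 5 6)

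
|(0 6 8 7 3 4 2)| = 7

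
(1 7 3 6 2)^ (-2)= (1 6 7 2 3)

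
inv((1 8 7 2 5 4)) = (1 4 5 2 7 8)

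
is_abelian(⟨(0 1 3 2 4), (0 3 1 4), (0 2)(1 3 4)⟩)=no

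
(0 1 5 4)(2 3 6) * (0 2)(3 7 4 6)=(0 1 5 6)(2 7 4)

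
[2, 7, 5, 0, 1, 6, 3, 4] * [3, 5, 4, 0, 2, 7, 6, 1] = [4, 1, 7, 3, 5, 6, 0, 2]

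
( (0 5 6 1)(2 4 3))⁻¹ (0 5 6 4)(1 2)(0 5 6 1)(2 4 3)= (0 4)(1 3 5 6)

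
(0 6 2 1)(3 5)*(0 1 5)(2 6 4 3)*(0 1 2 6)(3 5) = (0 4 5 6)(1 2 3)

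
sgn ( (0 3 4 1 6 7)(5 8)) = 1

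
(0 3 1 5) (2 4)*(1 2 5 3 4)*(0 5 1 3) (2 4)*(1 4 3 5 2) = (0 1) (2 5) 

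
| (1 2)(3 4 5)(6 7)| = 6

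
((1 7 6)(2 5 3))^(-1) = (1 6 7)(2 3 5)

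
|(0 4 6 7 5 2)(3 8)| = 6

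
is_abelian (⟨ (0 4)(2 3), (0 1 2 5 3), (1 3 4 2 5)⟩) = no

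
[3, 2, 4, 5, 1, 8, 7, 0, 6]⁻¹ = [7, 4, 1, 0, 2, 3, 8, 6, 5]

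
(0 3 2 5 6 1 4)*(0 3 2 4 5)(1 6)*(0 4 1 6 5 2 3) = (0 3 1 2 4)(5 6)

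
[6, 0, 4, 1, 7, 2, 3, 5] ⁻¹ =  [1, 3, 5, 6, 2, 7, 0, 4] 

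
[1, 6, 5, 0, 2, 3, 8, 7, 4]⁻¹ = [3, 0, 4, 5, 8, 2, 1, 7, 6]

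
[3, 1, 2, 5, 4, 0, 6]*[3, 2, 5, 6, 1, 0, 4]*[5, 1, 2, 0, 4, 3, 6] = [6, 2, 3, 5, 1, 0, 4]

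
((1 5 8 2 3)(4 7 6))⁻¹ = (1 3 2 8 5)(4 6 7)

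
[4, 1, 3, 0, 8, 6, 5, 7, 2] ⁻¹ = [3, 1, 8, 2, 0, 6, 5, 7, 4] 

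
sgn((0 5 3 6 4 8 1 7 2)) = 1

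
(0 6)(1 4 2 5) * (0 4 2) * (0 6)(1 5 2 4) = (1 4 6)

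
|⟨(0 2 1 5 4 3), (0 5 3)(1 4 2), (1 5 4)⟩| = 720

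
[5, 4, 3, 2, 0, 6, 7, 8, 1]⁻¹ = [4, 8, 3, 2, 1, 0, 5, 6, 7]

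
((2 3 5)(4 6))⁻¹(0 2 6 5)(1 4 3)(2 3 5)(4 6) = (0 3 4 2)(1 6 5)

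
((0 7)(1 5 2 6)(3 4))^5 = (0 7)(1 5 2 6)(3 4)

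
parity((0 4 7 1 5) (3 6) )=odd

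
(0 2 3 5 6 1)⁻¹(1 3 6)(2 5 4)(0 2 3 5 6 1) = (0 5 1)(3 6 4)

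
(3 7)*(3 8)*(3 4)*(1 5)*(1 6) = (1 5 6)(3 7 8 4)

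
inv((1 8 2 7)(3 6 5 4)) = (1 7 2 8)(3 4 5 6)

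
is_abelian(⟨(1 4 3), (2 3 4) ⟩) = no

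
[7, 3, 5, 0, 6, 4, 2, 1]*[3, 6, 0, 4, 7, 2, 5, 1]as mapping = [0→1, 1→4, 2→2, 3→3, 4→5, 5→7, 6→0, 7→6]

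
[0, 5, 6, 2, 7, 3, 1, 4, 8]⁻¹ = [0, 6, 3, 5, 7, 1, 2, 4, 8]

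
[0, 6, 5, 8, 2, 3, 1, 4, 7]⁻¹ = [0, 6, 4, 5, 7, 2, 1, 8, 3]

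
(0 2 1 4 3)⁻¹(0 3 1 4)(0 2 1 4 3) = (0 4 3 2)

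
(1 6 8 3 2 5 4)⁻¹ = (1 4 5 2 3 8 6)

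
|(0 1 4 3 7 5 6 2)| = 8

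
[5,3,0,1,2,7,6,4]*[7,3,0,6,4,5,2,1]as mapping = [0→5,1→6,2→7,3→3,4→0,5→1,6→2,7→4]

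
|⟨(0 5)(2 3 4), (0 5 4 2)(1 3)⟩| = 720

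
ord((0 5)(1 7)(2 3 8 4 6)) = 10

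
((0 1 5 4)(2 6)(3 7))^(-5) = (0 4 5 1)(2 6)(3 7)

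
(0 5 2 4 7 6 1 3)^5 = (0 6 2 3 7 5 1 4)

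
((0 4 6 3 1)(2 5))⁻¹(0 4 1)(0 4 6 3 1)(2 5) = (0 4 6)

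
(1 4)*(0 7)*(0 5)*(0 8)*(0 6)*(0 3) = (0 7 5 8 6 3)(1 4)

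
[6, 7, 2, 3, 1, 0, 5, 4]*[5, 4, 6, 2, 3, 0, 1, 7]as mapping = [0→1, 1→7, 2→6, 3→2, 4→4, 5→5, 6→0, 7→3]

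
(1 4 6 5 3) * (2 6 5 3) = (1 4 5 2 6 3)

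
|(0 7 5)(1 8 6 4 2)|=15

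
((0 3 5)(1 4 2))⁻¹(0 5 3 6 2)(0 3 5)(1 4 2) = (0 5 6 1 3)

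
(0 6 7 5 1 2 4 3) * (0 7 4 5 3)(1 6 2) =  (0 2 5 6 4)(3 7)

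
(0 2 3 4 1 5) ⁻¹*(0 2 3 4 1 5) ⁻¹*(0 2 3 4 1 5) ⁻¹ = (0 4) (1 2) (3 5) 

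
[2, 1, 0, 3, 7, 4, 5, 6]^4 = [0, 1, 2, 3, 4, 5, 6, 7]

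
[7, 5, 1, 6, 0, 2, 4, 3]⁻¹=[4, 2, 5, 7, 6, 1, 3, 0]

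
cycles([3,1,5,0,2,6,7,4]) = (0 3)(2 5 6 7 4)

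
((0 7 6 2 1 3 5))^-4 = (0 2 5 6 3 7 1)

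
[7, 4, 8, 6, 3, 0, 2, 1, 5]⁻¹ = [5, 7, 6, 4, 1, 8, 3, 0, 2]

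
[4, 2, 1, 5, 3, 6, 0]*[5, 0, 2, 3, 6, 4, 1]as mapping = [0→6, 1→2, 2→0, 3→4, 4→3, 5→1, 6→5]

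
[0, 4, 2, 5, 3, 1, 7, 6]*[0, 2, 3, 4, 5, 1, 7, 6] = [0, 5, 3, 1, 4, 2, 6, 7]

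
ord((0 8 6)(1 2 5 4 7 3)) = 6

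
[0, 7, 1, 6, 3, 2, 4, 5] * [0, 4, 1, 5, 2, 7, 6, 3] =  [0, 3, 4, 6, 5, 1, 2, 7]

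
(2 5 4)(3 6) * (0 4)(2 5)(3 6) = (0 4 5)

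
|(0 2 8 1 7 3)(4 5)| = 6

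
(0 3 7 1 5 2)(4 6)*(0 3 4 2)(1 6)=(0 4 1 5)(2 3 7 6)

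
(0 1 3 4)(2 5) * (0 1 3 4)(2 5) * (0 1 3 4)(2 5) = (0 4 3 1)(2 5)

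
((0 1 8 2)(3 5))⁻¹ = (0 2 8 1)(3 5)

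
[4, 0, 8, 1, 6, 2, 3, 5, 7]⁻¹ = [1, 3, 5, 6, 0, 7, 4, 8, 2]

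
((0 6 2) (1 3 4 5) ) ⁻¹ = (0 2 6) (1 5 4 3) 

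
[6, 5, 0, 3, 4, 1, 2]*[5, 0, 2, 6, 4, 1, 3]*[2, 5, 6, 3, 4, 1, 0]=[3, 5, 1, 0, 4, 2, 6]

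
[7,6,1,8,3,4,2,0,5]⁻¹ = [7,2,6,4,5,8,1,0,3]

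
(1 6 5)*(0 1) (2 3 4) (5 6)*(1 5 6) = (0 5) (1 6) (2 3 4) 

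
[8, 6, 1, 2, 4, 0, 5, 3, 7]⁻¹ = [5, 2, 3, 7, 4, 6, 1, 8, 0]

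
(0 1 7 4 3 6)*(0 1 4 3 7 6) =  (0 4 7 3)(1 6)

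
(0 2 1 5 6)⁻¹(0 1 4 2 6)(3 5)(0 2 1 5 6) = (0 2 5 4 1)(3 6)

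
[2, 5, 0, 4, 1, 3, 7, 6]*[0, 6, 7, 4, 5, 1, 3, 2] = [7, 1, 0, 5, 6, 4, 2, 3]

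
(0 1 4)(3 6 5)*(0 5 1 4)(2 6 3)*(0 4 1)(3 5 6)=(0 1 4 6)(2 3 5)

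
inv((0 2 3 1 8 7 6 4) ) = (0 4 6 7 8 1 3 2) 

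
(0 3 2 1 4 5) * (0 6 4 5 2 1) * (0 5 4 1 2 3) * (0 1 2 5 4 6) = (0 1 6 2 4 3 5)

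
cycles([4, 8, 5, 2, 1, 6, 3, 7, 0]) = (0 4 1 8)(2 5 6 3)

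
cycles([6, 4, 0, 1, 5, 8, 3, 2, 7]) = (0 6 3 1 4 5 8 7 2)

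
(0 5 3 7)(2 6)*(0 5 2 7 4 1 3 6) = (0 2)(1 3 4)(5 6 7)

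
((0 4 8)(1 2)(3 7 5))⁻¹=(0 8 4)(1 2)(3 5 7)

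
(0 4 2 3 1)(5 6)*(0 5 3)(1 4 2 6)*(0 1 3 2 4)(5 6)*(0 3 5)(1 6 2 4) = (0 1 2 6 4)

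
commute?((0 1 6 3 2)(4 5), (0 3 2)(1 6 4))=no:(0 1 6 3 2)(4 5)*(0 3 2)(1 6 4)=(0 6 2 3)(1 4 5), (0 3 2)(1 6 4)*(0 1 6 3 2)(4 5)=(0 2 1 3)(4 6 5)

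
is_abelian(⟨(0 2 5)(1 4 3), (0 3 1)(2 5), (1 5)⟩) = no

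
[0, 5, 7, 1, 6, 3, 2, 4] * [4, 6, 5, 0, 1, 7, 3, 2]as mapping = [0→4, 1→7, 2→2, 3→6, 4→3, 5→0, 6→5, 7→1]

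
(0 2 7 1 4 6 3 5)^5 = (0 6 7 5 4 2 3 1)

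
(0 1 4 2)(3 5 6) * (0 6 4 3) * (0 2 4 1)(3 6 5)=(1 6 2 5)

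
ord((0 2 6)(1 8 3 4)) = 12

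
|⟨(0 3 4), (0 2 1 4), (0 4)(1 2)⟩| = 120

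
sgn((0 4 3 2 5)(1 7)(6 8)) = 1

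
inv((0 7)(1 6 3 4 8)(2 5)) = (0 7)(1 8 4 3 6)(2 5)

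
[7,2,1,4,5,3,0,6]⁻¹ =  [6,2,1,5,3,4,7,0]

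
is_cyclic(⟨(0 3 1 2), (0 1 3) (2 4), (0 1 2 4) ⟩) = no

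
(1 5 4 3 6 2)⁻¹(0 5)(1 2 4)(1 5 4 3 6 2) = (0 4)(1 3 5)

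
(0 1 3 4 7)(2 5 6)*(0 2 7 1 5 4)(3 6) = (0 5 3)(1 6 7 2 4)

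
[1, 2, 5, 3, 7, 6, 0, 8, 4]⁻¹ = [6, 0, 1, 3, 8, 2, 5, 4, 7]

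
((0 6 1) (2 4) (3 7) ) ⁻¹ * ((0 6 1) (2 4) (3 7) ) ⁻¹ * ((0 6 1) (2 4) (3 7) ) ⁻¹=(2 4) (3 7) 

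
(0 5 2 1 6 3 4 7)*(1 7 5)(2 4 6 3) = (0 1 3 6 2 7)(4 5)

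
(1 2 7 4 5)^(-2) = (1 4 2 5 7)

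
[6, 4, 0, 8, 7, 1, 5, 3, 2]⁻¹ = [2, 5, 8, 7, 1, 6, 0, 4, 3]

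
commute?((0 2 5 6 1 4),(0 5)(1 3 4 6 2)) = no:(0 2 5 6 1 4) * (0 5)(1 3 4 6 2) = (0 1 6 3 4 5 2),(0 5)(1 3 4 6 2) * (0 2 5 6 1 4) = (0 6 5 2 4 1 3)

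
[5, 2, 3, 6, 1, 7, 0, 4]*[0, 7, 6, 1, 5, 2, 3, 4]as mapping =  [0→2, 1→6, 2→1, 3→3, 4→7, 5→4, 6→0, 7→5]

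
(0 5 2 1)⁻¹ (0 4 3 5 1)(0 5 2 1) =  (0 5 4 3 2)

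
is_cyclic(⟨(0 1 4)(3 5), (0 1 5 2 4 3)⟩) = no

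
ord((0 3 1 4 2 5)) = 6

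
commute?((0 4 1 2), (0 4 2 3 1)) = no:(0 4 1 2)*(0 4 2 3 1) = (0 2 4)(1 3), (0 4 2 3 1)*(0 4 1 2) = (0 1 4)(2 3)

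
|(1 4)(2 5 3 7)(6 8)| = 4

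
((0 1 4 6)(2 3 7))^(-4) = (2 7 3)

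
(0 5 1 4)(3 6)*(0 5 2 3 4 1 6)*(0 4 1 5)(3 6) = (0 2 6 1 5 3 4)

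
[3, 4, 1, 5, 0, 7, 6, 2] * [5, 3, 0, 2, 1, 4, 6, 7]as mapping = [0→2, 1→1, 2→3, 3→4, 4→5, 5→7, 6→6, 7→0]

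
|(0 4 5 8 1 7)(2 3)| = 6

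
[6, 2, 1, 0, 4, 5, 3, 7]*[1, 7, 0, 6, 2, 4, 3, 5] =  [3, 0, 7, 1, 2, 4, 6, 5]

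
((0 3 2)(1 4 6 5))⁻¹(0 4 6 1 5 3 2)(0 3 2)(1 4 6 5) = (0 3 6 5 4 1 2)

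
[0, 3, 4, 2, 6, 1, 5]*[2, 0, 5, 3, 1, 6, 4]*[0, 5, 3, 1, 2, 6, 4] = [3, 1, 5, 6, 2, 0, 4]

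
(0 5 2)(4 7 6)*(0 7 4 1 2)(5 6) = (0 6 1 2 7 5)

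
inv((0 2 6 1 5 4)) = (0 4 5 1 6 2)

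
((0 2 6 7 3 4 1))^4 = (0 3 2 4 6 1 7)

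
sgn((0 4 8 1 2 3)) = -1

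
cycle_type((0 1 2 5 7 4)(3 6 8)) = 3.6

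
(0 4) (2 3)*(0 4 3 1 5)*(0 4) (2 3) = (0 2 1 5 4) 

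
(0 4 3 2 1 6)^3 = (0 2)(1 4)(3 6)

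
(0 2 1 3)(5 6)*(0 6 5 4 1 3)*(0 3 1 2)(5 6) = (1 3 5 6 4 2)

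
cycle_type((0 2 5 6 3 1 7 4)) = 8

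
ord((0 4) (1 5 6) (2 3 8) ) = 6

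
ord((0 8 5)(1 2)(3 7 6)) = 6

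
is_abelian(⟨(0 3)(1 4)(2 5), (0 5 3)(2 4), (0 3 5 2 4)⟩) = no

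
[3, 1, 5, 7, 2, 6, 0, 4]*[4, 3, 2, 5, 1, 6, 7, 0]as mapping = [0→5, 1→3, 2→6, 3→0, 4→2, 5→7, 6→4, 7→1]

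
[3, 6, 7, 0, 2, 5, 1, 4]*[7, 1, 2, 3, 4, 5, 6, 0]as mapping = [0→3, 1→6, 2→0, 3→7, 4→2, 5→5, 6→1, 7→4]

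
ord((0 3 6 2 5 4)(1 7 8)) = 6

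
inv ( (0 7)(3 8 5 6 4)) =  (0 7)(3 4 6 5 8)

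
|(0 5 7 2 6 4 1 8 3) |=9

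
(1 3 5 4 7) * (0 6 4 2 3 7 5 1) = (0 6 4 5 2 3 1 7) 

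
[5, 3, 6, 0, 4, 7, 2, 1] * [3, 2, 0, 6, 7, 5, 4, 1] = [5, 6, 4, 3, 7, 1, 0, 2]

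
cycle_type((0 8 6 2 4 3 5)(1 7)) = 2.7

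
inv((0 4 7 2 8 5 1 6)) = (0 6 1 5 8 2 7 4)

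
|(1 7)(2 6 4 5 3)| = 10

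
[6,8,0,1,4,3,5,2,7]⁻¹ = [2,3,7,5,4,6,0,8,1]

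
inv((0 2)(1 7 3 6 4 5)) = (0 2)(1 5 4 6 3 7)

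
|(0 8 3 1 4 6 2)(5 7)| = 14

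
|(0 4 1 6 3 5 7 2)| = 8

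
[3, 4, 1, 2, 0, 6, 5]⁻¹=[4, 2, 3, 0, 1, 6, 5]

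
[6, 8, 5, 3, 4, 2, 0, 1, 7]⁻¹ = [6, 7, 5, 3, 4, 2, 0, 8, 1]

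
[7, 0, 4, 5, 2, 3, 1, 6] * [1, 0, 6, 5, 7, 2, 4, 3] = [3, 1, 7, 2, 6, 5, 0, 4]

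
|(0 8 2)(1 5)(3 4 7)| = 6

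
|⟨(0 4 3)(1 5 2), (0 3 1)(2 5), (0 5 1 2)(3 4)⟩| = 720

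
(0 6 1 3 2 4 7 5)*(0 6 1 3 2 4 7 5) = (0 1 2 7)(3 4 5 6)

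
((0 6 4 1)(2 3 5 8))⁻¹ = (0 1 4 6)(2 8 5 3)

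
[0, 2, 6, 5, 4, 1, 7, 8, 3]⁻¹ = [0, 5, 1, 8, 4, 3, 2, 6, 7]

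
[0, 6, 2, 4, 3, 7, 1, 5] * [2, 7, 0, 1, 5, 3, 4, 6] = [2, 4, 0, 5, 1, 6, 7, 3]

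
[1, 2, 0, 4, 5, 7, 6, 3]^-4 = [2, 0, 1, 3, 4, 5, 6, 7]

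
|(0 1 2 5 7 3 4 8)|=8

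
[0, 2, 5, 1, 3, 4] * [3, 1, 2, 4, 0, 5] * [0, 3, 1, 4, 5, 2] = [4, 1, 2, 3, 5, 0]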